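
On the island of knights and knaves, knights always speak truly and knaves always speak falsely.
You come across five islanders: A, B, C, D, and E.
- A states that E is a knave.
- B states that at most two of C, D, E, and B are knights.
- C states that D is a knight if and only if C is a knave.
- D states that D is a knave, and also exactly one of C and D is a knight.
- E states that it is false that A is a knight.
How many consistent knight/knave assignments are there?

2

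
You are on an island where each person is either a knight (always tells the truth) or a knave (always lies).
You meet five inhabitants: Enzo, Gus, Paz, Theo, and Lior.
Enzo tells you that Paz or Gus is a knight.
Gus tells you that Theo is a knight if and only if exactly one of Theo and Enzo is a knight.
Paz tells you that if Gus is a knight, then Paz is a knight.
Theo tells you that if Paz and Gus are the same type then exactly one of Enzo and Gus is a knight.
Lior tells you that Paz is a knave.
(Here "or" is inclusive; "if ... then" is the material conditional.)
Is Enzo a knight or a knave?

Enzo is a knight.

Consistent assignments: {Enzo=knight, Gus=knave, Paz=knight, Theo=knight, Lior=knave}
In every consistent assignment, Enzo is a knight.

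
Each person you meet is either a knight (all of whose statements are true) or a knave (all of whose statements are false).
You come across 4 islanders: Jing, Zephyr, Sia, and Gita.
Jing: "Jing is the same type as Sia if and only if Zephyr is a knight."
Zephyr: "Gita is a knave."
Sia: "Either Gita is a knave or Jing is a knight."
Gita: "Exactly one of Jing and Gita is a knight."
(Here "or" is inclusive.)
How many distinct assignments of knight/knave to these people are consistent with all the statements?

2

Consistent assignments:
  Jing=knave, Zephyr=knight, Sia=knight, Gita=knave
  Jing=knave, Zephyr=knave, Sia=knave, Gita=knight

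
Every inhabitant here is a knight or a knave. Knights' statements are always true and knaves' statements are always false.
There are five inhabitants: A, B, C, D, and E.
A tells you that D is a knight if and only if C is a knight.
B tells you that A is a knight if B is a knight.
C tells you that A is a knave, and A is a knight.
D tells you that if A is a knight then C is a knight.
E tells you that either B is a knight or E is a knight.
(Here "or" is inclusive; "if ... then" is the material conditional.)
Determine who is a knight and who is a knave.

Knights: A, B, and E. Knaves: C and D.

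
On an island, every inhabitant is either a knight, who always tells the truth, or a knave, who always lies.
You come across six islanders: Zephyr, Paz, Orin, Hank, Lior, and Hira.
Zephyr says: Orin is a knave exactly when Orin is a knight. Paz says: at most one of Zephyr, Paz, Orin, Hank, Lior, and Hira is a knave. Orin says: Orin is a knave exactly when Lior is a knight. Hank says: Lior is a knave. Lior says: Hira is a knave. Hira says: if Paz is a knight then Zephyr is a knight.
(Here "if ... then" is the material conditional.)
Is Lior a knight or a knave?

Lior is a knave.

Consistent assignments: {Zephyr=knave, Paz=knave, Orin=knight, Hank=knight, Lior=knave, Hira=knight}; {Zephyr=knave, Paz=knave, Orin=knave, Hank=knight, Lior=knave, Hira=knight}
In every consistent assignment, Lior is a knave.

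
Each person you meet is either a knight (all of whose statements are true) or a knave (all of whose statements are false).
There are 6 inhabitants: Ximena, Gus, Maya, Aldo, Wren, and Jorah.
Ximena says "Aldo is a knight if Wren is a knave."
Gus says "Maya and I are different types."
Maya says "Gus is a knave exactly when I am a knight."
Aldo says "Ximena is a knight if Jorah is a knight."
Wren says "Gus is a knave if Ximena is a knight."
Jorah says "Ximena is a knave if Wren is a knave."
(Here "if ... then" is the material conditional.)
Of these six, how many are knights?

The unique consistent assignment is Ximena=knight, Gus=knave, Maya=knave, Aldo=knight, Wren=knight, Jorah=knight.
That has 4 knights.

4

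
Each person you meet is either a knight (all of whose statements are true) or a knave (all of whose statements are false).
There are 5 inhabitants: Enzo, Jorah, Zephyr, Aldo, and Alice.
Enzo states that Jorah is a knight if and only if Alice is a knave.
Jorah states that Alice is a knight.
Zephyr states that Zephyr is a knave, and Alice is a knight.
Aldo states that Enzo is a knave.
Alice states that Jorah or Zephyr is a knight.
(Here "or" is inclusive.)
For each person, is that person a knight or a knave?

Knights: Aldo. Knaves: Enzo, Jorah, Zephyr, and Alice.

Enzo is a knave, and the claim "Jorah is a knight if and only if Alice is a knave" is indeed false.
As a knave, Jorah's statement "Alice is a knight" should be false; it is.
Zephyr is a knave, so "Zephyr is a knave, and Alice is a knight" must be false — and it is.
Aldo is a knight; "Enzo is a knave" is true, as required.
As a knave, Alice's statement "Jorah or Zephyr is a knight" should be false; it is.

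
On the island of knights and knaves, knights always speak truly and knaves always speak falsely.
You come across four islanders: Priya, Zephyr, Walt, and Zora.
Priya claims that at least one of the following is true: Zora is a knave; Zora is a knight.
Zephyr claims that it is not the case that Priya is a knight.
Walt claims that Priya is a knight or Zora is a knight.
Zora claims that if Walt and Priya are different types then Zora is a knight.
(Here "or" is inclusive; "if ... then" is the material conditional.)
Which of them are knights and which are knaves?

Suppose Priya is a knave. Then Priya's statement "at least one of the following is true: Zora is a knave; Zora is a knight" would have to be false. Checking the 8 ways to assign the others, none is consistent with every speaker.
(For instance, with Zephyr=knave, Walt=knight, Zora=knight, Priya's claim "at least one of the following is true: Zora is a knave; Zora is a knight" comes out true where it would need to be false.)
So Priya must be a knight, making "at least one of the following is true: Zora is a knave; Zora is a knight" true. Taking Priya=knight, Zephyr=knave, Walt=knight, Zora=knight, each remaining statement checks out:
  Zephyr (knave): "it is not the case that Priya is a knight" — false. ✓
  Walt (knight): "Priya is a knight or Zora is a knight" — true. ✓
  Zora (knight): "if Walt and Priya are different types then Zora is a knight" — true. ✓
This is the unique consistent assignment.

Priya is a knight, Zephyr is a knave, Walt is a knight, and Zora is a knight.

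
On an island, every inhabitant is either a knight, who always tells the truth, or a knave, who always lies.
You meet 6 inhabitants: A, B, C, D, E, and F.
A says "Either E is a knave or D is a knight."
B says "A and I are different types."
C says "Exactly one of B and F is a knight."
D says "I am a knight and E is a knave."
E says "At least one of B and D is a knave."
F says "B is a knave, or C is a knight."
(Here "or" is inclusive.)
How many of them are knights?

3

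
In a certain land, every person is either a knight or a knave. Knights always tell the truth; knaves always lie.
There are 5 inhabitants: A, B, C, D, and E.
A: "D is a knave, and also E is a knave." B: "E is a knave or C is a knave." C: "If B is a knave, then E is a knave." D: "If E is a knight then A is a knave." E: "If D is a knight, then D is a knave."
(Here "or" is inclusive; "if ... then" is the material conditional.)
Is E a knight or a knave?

E is a knave.

Consistent assignments: {A=knave, B=knight, C=knight, D=knight, E=knave}
In every consistent assignment, E is a knave.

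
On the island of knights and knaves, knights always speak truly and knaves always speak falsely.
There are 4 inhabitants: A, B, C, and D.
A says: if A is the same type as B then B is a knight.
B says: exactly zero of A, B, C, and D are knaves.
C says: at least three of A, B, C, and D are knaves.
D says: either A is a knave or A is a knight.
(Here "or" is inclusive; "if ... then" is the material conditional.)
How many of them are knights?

2

The unique consistent assignment is A=knight, B=knave, C=knave, D=knight.
That has 2 knights.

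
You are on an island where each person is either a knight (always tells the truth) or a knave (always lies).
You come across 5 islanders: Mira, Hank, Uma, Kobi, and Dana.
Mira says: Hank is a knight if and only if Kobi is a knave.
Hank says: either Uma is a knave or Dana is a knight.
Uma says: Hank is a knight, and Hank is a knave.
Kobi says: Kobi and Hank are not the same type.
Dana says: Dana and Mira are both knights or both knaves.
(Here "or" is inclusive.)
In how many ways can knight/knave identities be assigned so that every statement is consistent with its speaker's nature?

0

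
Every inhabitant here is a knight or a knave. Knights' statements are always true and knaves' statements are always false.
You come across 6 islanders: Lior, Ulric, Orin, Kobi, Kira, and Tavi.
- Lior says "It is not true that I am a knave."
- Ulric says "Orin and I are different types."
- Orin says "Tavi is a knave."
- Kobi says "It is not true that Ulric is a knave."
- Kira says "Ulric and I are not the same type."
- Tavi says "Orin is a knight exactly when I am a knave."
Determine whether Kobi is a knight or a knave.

Kobi is a knave.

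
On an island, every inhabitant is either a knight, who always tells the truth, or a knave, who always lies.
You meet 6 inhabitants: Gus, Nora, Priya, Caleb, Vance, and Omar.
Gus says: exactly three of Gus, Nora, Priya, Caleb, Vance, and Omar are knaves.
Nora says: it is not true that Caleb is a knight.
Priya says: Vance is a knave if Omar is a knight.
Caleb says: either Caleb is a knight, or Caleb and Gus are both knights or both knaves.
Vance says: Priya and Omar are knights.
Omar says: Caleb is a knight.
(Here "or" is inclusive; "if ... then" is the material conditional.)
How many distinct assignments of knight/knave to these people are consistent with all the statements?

1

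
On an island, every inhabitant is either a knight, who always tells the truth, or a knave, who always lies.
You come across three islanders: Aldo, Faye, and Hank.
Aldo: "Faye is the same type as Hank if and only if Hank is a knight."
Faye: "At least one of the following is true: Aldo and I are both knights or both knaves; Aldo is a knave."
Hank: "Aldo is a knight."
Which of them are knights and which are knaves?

Aldo is a knight, so "Faye is the same type as Hank if and only if Hank is a knight" must be true — and it is.
Faye is a knight, and the claim "at least one of the following is true: Aldo and I are both knights or both knaves; Aldo is a knave" is indeed true.
As a knight, Hank's statement "Aldo is a knight" should be true; it is.

Aldo is a knight, Faye is a knight, and Hank is a knight.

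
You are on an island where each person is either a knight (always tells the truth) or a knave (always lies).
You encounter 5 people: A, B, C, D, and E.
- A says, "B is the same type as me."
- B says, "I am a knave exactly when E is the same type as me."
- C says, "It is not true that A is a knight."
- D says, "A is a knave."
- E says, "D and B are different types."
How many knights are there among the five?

3

The unique consistent assignment is A=knave, B=knight, C=knight, D=knight, E=knave.
That has 3 knights.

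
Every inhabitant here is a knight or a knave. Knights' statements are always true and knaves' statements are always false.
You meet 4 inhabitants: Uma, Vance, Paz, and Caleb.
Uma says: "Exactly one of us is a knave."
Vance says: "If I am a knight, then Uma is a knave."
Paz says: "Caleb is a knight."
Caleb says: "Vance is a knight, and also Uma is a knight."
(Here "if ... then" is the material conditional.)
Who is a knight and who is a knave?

Uma is a knave, Vance is a knight, Paz is a knave, and Caleb is a knave.

Uma is a knave, so "exactly one of us is a knave" must be False — and it is.
Vance (knight): "if I am a knight, then Uma is a knave" — true. ✓
Since Paz is a knave, "Caleb is a knight" needs to be False, which holds.
Caleb is a knave, so "Vance is a knight, and also Uma is a knight" must be False — and it is.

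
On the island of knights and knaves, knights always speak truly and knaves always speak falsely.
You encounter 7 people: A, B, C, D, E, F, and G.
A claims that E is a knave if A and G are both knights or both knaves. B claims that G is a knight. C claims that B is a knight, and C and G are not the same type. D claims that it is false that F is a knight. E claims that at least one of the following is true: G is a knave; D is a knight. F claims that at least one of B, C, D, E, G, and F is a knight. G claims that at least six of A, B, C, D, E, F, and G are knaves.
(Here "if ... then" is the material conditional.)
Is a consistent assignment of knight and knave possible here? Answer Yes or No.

Yes

One consistent assignment: A=knight, B=knave, C=knave, D=knave, E=knight, F=knight, G=knave.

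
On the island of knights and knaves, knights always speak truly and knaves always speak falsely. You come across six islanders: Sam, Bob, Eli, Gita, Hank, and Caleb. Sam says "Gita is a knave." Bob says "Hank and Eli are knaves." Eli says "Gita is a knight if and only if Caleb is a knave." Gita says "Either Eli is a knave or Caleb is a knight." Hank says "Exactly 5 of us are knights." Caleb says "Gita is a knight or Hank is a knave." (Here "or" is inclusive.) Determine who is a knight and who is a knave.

Sam is a knave, and the claim "Gita is a knave" is indeed False.
Bob is a knight, so "Hank and Eli are knaves" must be True — and it is.
Eli is a knave, so "Gita is a knight if and only if Caleb is a knave" must be False — and it is.
Gita is a knight; "either Eli is a knave or Caleb is a knight" is True, as required.
Hank (knave): "exactly 5 of us are knights" — False. ✓
Caleb is a knight; "Gita is a knight or Hank is a knave" is True, as required.

Knights: Bob, Gita, and Caleb. Knaves: Sam, Eli, and Hank.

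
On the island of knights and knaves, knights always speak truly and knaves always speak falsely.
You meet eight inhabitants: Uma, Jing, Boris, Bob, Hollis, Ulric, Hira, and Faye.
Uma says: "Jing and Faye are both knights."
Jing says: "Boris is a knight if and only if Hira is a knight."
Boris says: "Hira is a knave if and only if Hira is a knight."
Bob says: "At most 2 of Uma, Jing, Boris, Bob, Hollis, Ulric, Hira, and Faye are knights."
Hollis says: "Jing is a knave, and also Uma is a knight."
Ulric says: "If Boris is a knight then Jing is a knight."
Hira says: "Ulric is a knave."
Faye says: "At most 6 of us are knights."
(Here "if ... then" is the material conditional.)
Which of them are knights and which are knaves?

Knights: Uma, Jing, Ulric, and Faye. Knaves: Boris, Bob, Hollis, and Hira.

Uma is a knight; "Jing and Faye are both knights" is true, as required.
As a knight, Jing's statement "Boris is a knight if and only if Hira is a knight" should be true; it is.
Boris is a knave, so "Hira is a knave if and only if Hira is a knight" must be False — and it is.
Bob is a knave, so "at most 2 of Uma, Jing, Boris, Bob, Hollis, Ulric, Hira, and Faye are knights" must be False — and it is.
As a knave, Hollis's statement "Jing is a knave, and also Uma is a knight" should be False; it is.
Ulric is a knight, and the claim "if Boris is a knight then Jing is a knight" is indeed true.
Hira is a knave, so "Ulric is a knave" must be False — and it is.
As a knight, Faye's statement "at most 6 of us are knights" should be true; it is.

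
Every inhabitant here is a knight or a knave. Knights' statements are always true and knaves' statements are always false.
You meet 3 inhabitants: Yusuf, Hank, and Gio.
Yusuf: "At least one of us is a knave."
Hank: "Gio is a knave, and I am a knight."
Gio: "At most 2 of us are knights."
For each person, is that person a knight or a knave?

As a knight, Yusuf's statement "at least one of us is a knave" should be True; it is.
Hank is a knave, and the claim "Gio is a knave, and I am a knight" is indeed False.
Since Gio is a knight, "at most 2 of us are knights" needs to be True, which holds.

Yusuf is a knight, Hank is a knave, and Gio is a knight.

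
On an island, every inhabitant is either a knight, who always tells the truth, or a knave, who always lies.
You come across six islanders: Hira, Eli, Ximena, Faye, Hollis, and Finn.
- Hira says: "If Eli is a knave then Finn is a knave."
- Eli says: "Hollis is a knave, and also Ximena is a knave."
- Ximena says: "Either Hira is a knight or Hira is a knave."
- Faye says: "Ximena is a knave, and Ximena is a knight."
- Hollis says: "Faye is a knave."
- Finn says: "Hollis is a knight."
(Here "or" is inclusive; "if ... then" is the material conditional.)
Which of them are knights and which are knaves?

Knights: Ximena, Hollis, and Finn. Knaves: Hira, Eli, and Faye.

Hira is a knave; "if Eli is a knave then Finn is a knave" is false, as required.
As a knave, Eli's statement "Hollis is a knave, and also Ximena is a knave" should be false; it is.
Ximena is a knight, and the claim "either Hira is a knight or Hira is a knave" is indeed true.
Faye is a knave; "Ximena is a knave, and Ximena is a knight" is false, as required.
Hollis (knight): "Faye is a knave" — true. ✓
As a knight, Finn's statement "Hollis is a knight" should be true; it is.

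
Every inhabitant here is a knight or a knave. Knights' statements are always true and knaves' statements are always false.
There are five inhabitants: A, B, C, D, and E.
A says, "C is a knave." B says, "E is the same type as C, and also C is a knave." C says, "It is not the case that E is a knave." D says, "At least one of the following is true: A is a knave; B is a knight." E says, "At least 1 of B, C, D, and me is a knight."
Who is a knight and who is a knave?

A is a knave, B is a knave, C is a knight, D is a knight, and E is a knight.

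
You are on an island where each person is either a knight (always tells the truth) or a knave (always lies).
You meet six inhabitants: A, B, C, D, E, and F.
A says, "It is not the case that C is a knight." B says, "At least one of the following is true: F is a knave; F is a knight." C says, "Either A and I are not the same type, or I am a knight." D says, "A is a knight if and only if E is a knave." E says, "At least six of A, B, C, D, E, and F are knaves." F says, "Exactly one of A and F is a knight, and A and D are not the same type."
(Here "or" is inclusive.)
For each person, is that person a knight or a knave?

Since A is a knave, "it is not the case that C is a knight" needs to be False, which holds.
B is a knight, so "at least one of the following is true: F is a knave; F is a knight" must be True — and it is.
C (knight): "either A and I are not the same type, or I am a knight" — True. ✓
D is a knave, and the claim "A is a knight if and only if E is a knave" is indeed False.
E is a knave, and the claim "at least six of A, B, C, D, E, and F are knaves" is indeed False.
Since F is a knave, "exactly one of A and F is a knight, and A and D are not the same type" needs to be False, which holds.

A is a knave, B is a knight, C is a knight, D is a knave, E is a knave, and F is a knave.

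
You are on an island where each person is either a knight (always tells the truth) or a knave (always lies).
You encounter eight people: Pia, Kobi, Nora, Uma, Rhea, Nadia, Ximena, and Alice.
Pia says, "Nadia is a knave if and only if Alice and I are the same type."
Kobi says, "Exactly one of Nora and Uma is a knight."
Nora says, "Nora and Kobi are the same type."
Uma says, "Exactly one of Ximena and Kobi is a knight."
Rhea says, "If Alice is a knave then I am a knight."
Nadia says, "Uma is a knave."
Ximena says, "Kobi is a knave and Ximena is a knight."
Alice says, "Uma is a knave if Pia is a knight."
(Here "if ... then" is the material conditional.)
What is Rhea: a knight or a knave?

Consistent assignments: {Pia=knave, Kobi=knight, Nora=knave, Uma=knight, Rhea=knight, Nadia=knave, Ximena=knave, Alice=knight}
In every consistent assignment, Rhea is a knight.

Rhea is a knight.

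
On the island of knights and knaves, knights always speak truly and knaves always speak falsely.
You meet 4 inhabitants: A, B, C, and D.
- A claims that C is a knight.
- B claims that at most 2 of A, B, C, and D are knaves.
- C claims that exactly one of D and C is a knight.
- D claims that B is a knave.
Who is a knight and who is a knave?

A is a knight, B is a knight, C is a knight, and D is a knave.

A (knight): "C is a knight" — True. ✓
B is a knight, and the claim "at most 2 of A, B, C, and D are knaves" is indeed True.
C (knight): "exactly one of D and C is a knight" — True. ✓
As a knave, D's statement "B is a knave" should be false; it is.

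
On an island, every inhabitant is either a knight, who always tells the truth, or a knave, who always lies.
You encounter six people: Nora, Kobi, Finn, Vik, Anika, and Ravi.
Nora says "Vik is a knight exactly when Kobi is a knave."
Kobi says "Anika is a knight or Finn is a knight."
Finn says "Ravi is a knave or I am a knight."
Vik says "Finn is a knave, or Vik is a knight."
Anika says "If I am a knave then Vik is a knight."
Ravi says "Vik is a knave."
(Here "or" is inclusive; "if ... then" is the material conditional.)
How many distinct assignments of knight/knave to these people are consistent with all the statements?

3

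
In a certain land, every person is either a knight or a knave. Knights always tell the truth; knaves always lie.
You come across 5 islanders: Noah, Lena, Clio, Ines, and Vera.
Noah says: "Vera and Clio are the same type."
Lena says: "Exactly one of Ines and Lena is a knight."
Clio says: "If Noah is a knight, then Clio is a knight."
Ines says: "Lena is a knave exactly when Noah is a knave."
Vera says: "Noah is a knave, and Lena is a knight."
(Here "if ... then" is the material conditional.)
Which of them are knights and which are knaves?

Noah is a knight, and the claim "Vera and Clio are the same type" is indeed True.
Lena (knave): "exactly one of Ines and Lena is a knight" — False. ✓
Clio (knave): "if Noah is a knight, then Clio is a knight" — False. ✓
Ines is a knave; "Lena is a knave exactly when Noah is a knave" is False, as required.
Vera (knave): "Noah is a knave, and Lena is a knight" — False. ✓

Knights: Noah. Knaves: Lena, Clio, Ines, and Vera.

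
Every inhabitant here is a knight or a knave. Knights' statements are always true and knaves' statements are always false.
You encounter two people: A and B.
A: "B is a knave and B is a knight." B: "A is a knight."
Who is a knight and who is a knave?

A is a knave; "B is a knave and B is a knight" is false, as required.
B (knave): "A is a knight" — false. ✓

A is a knave and B is a knave.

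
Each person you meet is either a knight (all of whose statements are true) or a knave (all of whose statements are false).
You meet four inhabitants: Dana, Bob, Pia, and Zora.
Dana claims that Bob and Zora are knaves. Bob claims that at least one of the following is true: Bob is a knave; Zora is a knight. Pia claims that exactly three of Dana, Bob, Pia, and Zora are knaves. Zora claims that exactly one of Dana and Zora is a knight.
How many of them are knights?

2

The unique consistent assignment is Dana=knave, Bob=knight, Pia=knave, Zora=knight.
That has 2 knights.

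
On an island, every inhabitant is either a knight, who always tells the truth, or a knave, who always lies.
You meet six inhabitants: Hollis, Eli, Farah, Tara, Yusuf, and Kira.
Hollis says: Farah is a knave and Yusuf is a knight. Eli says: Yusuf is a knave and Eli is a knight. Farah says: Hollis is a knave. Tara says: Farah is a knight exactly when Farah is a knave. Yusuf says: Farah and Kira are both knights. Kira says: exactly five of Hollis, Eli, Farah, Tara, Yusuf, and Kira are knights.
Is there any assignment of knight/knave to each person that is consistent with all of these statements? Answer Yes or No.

Yes

One consistent assignment: Hollis=knave, Eli=knight, Farah=knight, Tara=knave, Yusuf=knave, Kira=knave.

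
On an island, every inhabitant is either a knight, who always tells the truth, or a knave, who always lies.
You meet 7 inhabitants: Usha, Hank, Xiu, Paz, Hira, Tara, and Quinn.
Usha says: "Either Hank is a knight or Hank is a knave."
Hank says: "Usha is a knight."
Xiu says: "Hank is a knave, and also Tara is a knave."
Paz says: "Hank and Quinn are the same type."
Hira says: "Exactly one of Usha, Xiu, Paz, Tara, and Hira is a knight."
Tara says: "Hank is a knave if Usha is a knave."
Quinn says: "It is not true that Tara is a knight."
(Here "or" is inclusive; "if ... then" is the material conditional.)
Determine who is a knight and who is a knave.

Usha is a knight, Hank is a knight, Xiu is a knave, Paz is a knave, Hira is a knave, Tara is a knight, and Quinn is a knave.

Usha is a knight; "either Hank is a knight or Hank is a knave" is true, as required.
Hank is a knight, and the claim "Usha is a knight" is indeed true.
As a knave, Xiu's statement "Hank is a knave, and also Tara is a knave" should be false; it is.
Since Paz is a knave, "Hank and Quinn are the same type" needs to be false, which holds.
Hira is a knave, and the claim "exactly one of Usha, Xiu, Paz, Tara, and Hira is a knight" is indeed false.
Tara is a knight; "Hank is a knave if Usha is a knave" is true, as required.
Quinn (knave): "it is not true that Tara is a knight" — false. ✓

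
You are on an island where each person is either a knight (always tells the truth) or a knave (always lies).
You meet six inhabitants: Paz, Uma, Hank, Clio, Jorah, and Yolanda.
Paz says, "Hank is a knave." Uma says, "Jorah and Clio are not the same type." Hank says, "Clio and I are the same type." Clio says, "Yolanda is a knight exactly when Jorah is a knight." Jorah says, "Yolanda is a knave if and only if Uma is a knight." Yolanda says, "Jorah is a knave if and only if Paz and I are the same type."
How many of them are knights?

4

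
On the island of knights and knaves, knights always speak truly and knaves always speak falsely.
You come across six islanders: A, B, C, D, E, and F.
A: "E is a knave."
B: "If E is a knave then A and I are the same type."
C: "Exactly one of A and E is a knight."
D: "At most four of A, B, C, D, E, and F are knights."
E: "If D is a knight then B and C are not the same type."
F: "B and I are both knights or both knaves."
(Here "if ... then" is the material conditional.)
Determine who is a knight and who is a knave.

A is a knight, B is a knight, C is a knight, D is a knight, E is a knave, and F is a knave.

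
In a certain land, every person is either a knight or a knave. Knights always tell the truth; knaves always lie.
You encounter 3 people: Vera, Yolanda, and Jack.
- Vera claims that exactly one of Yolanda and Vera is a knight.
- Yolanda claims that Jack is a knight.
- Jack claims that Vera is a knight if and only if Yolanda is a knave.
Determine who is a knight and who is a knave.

Vera is a knave, and the claim "exactly one of Yolanda and Vera is a knight" is indeed False.
Since Yolanda is a knave, "Jack is a knight" needs to be False, which holds.
Jack is a knave, and the claim "Vera is a knight if and only if Yolanda is a knave" is indeed False.

Vera is a knave, Yolanda is a knave, and Jack is a knave.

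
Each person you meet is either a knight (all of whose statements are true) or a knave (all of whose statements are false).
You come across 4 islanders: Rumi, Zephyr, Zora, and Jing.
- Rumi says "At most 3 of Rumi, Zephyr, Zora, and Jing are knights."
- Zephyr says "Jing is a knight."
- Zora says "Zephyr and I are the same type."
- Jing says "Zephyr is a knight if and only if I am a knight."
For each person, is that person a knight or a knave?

Rumi is a knight, Zephyr is a knight, Zora is a knave, and Jing is a knight.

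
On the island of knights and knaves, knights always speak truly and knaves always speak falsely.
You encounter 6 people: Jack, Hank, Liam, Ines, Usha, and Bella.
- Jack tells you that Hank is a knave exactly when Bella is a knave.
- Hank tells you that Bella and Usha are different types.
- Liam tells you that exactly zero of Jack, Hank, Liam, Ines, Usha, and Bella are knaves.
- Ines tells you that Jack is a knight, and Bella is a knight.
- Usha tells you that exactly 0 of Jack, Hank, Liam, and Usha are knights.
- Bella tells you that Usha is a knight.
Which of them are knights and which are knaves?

Jack is a knight, Hank is a knave, Liam is a knave, Ines is a knave, Usha is a knave, and Bella is a knave.

As a knight, Jack's statement "Hank is a knave exactly when Bella is a knave" should be True; it is.
Hank (knave): "Bella and Usha are different types" — False. ✓
Since Liam is a knave, "exactly zero of Jack, Hank, Liam, Ines, Usha, and Bella are knaves" needs to be False, which holds.
As a knave, Ines's statement "Jack is a knight, and Bella is a knight" should be False; it is.
Usha is a knave, so "exactly 0 of Jack, Hank, Liam, and Usha are knights" must be False — and it is.
Bella is a knave; "Usha is a knight" is False, as required.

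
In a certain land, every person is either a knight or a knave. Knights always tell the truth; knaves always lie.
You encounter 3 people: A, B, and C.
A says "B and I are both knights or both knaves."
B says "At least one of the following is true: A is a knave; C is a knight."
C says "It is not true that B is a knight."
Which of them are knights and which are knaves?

A is a knave, B is a knight, and C is a knave.

Since A is a knave, "B and I are both knights or both knaves" needs to be False, which holds.
Since B is a knight, "at least one of the following is true: A is a knave; C is a knight" needs to be True, which holds.
C (knave): "it is not true that B is a knight" — False. ✓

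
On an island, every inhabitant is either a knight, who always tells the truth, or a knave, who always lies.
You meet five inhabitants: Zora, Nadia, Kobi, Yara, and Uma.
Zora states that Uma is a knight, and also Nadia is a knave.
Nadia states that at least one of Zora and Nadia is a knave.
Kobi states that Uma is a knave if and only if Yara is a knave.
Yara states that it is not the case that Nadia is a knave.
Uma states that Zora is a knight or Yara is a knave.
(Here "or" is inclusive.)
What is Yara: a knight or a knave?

Yara is a knight.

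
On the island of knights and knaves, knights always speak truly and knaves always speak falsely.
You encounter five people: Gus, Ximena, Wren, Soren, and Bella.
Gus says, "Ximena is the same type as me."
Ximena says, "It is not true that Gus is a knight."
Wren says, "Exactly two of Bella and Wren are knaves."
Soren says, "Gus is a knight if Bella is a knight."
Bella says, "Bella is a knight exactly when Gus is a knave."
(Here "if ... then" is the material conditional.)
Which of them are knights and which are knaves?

Gus is a knave, Ximena is a knight, Wren is a knave, Soren is a knave, and Bella is a knight.

Suppose Gus is a knight. Then Gus's statement "Ximena is the same type as me" would have to be true. Checking the 16 ways to assign the others, none is consistent with every speaker.
(For instance, with Ximena=knight, Wren=knave, Soren=knave, Bella=knight, Ximena's claim "it is not true that Gus is a knight" comes out false where it would need to be true.)
So Gus must be a knave, making "Ximena is the same type as me" false. Taking Gus=knave, Ximena=knight, Wren=knave, Soren=knave, Bella=knight, each remaining statement checks out:
  Ximena (knight): "it is not true that Gus is a knight" — true. ✓
  Wren (knave): "exactly two of Bella and Wren are knaves" — false. ✓
  Soren (knave): "Gus is a knight if Bella is a knight" — false. ✓
  Bella (knight): "Bella is a knight exactly when Gus is a knave" — true. ✓
This is the unique consistent assignment.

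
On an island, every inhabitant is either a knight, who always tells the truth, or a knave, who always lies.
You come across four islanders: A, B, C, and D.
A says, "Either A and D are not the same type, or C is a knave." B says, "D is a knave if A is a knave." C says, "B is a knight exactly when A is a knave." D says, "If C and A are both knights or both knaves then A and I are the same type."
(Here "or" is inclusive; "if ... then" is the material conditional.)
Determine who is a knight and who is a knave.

Suppose A is a knave. Then A's statement "either A and D are not the same type, or C is a knave" would have to be false. Checking the 8 ways to assign the others, none is consistent with every speaker.
(For instance, with B=knight, C=knave, D=knight, A's claim "either A and D are not the same type, or C is a knave" comes out true where it would need to be false.)
So A must be a knight, making "either A and D are not the same type, or C is a knave" true. Taking A=knight, B=knight, C=knave, D=knight, each remaining statement checks out:
  B (knight): "D is a knave if A is a knave" — true. ✓
  C (knave): "B is a knight exactly when A is a knave" — false. ✓
  D (knight): "if C and A are both knights or both knaves then A and I are the same type" — true. ✓
This is the unique consistent assignment.

A is a knight, B is a knight, C is a knave, and D is a knight.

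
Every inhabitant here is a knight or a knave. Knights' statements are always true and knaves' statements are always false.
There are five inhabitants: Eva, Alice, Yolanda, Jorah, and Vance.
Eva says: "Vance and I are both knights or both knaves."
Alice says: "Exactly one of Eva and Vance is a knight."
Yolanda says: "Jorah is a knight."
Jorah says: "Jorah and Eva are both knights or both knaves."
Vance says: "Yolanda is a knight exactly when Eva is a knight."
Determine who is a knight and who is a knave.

Eva is a knight, Alice is a knave, Yolanda is a knight, Jorah is a knight, and Vance is a knight.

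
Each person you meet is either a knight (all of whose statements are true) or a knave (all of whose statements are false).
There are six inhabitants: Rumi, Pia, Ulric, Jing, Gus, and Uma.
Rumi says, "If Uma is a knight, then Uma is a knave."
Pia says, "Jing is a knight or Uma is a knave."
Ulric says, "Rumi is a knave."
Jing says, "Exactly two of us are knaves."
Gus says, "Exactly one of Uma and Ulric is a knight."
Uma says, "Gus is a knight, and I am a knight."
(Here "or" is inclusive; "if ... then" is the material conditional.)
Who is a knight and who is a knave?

Rumi (knight): "if Uma is a knight, then Uma is a knave" — true. ✓
Since Pia is a knight, "Jing is a knight or Uma is a knave" needs to be true, which holds.
Ulric is a knave, and the claim "Rumi is a knave" is indeed false.
Since Jing is a knave, "exactly two of us are knaves" needs to be false, which holds.
As a knave, Gus's statement "exactly one of Uma and Ulric is a knight" should be false; it is.
As a knave, Uma's statement "Gus is a knight, and I am a knight" should be false; it is.

Rumi is a knight, Pia is a knight, Ulric is a knave, Jing is a knave, Gus is a knave, and Uma is a knave.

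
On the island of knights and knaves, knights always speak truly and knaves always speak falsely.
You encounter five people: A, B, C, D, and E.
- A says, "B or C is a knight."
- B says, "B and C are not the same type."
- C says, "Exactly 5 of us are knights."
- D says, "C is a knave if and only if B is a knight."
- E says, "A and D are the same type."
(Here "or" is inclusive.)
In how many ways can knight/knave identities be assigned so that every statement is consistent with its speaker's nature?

2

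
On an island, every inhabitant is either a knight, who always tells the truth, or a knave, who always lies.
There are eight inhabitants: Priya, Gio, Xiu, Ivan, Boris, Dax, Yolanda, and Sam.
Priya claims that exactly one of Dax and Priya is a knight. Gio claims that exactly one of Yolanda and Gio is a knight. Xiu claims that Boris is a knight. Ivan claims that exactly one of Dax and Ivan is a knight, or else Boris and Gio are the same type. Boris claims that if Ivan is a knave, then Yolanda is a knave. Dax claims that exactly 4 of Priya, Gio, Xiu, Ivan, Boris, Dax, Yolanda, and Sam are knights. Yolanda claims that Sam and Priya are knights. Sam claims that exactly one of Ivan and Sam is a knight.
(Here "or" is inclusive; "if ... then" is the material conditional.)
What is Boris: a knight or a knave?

Boris is a knight.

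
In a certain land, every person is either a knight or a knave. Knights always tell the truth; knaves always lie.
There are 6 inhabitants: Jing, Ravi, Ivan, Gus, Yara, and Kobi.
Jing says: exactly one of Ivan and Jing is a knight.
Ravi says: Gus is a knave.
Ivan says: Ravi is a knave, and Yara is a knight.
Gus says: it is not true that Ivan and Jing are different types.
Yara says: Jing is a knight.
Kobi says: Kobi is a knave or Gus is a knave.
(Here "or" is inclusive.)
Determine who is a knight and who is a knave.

Jing is a knight; "exactly one of Ivan and Jing is a knight" is true, as required.
Ravi is a knight, and the claim "Gus is a knave" is indeed true.
Ivan is a knave; "Ravi is a knave, and Yara is a knight" is False, as required.
Since Gus is a knave, "it is not true that Ivan and Jing are different types" needs to be False, which holds.
Yara is a knight, so "Jing is a knight" must be true — and it is.
Kobi (knight): "Kobi is a knave or Gus is a knave" — true. ✓

Knights: Jing, Ravi, Yara, and Kobi. Knaves: Ivan and Gus.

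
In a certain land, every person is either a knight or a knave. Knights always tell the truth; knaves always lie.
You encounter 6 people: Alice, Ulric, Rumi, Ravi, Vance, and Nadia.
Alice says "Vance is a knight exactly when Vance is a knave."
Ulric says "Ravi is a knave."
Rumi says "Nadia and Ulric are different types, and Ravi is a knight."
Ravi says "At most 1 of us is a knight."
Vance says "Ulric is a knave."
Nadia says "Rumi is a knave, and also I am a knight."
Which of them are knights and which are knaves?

Knights: Ulric and Nadia. Knaves: Alice, Rumi, Ravi, and Vance.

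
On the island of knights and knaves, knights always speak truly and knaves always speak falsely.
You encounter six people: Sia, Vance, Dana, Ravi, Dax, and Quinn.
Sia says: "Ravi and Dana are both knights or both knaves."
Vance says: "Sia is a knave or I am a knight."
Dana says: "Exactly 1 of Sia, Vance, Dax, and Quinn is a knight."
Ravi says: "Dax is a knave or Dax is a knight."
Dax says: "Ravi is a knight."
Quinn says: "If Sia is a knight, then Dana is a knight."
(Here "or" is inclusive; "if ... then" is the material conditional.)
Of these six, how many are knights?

The unique consistent assignment is Sia=knave, Vance=knight, Dana=knave, Ravi=knight, Dax=knight, Quinn=knight.
That has 4 knights.

4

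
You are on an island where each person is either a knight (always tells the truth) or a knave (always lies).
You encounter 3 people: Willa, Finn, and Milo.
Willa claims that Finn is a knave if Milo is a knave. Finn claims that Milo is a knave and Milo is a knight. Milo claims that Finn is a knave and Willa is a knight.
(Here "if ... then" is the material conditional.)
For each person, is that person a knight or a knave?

Willa is a knight, Finn is a knave, and Milo is a knight.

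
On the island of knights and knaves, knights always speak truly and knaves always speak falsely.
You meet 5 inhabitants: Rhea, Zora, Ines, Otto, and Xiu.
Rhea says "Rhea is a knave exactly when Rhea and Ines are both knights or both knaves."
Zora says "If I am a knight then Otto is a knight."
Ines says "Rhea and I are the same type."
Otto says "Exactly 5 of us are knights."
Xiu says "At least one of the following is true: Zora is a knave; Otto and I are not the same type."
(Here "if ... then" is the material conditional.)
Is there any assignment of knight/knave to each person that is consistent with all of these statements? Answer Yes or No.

No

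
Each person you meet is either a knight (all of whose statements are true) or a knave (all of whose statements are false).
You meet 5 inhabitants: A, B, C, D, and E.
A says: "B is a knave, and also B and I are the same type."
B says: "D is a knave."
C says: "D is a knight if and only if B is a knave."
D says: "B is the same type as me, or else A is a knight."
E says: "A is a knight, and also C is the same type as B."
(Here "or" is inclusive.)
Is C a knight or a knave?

C is a knight.

Consistent assignments: {A=knave, B=knight, C=knight, D=knave, E=knave}
In every consistent assignment, C is a knight.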